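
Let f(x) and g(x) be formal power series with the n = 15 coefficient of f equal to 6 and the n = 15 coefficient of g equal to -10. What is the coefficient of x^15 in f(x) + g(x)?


Addition of formal power series is termwise.
The coefficient of x^15 in f + g = 6 + -10
= -4

-4


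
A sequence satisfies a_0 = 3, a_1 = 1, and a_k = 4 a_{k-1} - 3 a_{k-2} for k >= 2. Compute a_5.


The characteristic equation is t^2 - 4 t + 3 = 0, with roots r_1 = 3 and r_2 = 1 (so c_1 = r_1 + r_2, c_2 = -r_1 r_2 as required).
One can use the closed form a_n = A r_1^n + B r_2^n, but direct iteration is more reliable:
a_0 = 3, a_1 = 1, a_2 = -5, a_3 = -23, a_4 = -77, a_5 = -239.
So a_5 = -239.

-239


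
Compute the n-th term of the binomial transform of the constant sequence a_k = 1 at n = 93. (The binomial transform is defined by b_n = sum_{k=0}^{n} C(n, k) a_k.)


With a_k = 1 for all k, b_n = sum_{k=0}^{n} C(n, k) = 2^n by the binomial theorem.
For n = 93: 2^93 = 9903520314283042199192993792.

9903520314283042199192993792


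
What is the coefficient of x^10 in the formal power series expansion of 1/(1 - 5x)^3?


The general identity 1/(1 - c x)^r = sum_{k>=0} c^k C(k + r - 1, r - 1) x^k follows by substituting y = c x into 1/(1 - y)^r = sum_{k>=0} C(k + r - 1, r - 1) y^k.
For c = 5, r = 3, k = 10:
5^10 * C(12, 2) = 9765625 * 66 = 644531250.

644531250


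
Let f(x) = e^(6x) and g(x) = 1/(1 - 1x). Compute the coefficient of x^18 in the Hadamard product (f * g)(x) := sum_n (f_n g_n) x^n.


Expanding: f_k = 6^k/k! (from e^(6x)) and g_k = 1^k (from 1/(1 - 1x)). So the Hadamard coefficient (f * g)_k = 6^k 1^k / k! = (6)^k / k!.
For k = 18: 6^18/18! = 101559956668416/6402373705728000 = 236196/14889875.

236196/14889875


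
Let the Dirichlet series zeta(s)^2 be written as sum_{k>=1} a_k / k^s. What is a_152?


The Dirichlet convolution of the constant function 1 with itself gives (1 * 1)(k) = sum_{d | k} 1 = d(k), the number of positive divisors of k.
Since zeta(s) = sum_{k>=1} 1/k^s, we have zeta(s)^2 = sum_{k>=1} d(k)/k^s, so a_k = d(k).
For k = 152: the divisors are 1, 2, 4, 8, 19, 38, 76, 152.
Count = 8.

8


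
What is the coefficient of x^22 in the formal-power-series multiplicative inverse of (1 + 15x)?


The inverse is 1/(1 + 15x). Apply the geometric identity 1/(1 - y) = sum_{k>=0} y^k with y = -15x:
1/(1 + 15x) = sum_{k>=0} (-15)^k x^k.
So the coefficient of x^22 is (-15)^22 = 74818276426792144775390625.

74818276426792144775390625


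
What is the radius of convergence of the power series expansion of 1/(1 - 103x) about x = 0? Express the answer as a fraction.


Expanding 1/(1 - 103x) = sum_{k>=0} 103^k x^k, the series converges when |103x| < 1, i.e., |x| < 1/103.
So the radius of convergence is 1/103 = 1/103.

1/103


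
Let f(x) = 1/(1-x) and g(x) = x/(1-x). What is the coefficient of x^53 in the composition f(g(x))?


First simplify the composition: f(g(x)) = 1/(1 - x/(1-x)) = (1-x)/((1-x) - x) = (1-x)/(1-2x).
Now extract the coefficient. Write (1-x)/(1-2x) = 1/(1-2x) - x/(1-2x).
The coefficient of x^n in 1/(1-2x) is 2^n, and in x/(1-2x) is 2^(n-1) (for n >= 1).
So the coefficient of x^53 is 2^53 - 2^52 = 9007199254740992 - 4503599627370496 = 4503599627370496.

4503599627370496


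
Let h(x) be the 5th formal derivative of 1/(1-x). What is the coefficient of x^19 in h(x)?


Differentiating 5 times: d^5/dx^5 [1/(1-x)] = 5!/(1-x)^6.
The expansion 1/(1-x)^6 = sum_{k>=0} C(k+5, 5) x^k, so the coefficient of x^n in 5!/(1-x)^6 is 5! * C(n+5, 5).
For n = 19: 120 * C(24, 5) = 120 * 42504 = 5100480

5100480


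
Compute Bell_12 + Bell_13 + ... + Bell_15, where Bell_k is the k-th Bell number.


Recall Bell_k counts set partitions of a k-set (with Bell_0 = 1 by convention).
Bell_12 through Bell_15: 4213597, 27644437, 190899322, 1382958545
Sum = 4213597 + 27644437 + 190899322 + 1382958545 = 1605715901.

1605715901


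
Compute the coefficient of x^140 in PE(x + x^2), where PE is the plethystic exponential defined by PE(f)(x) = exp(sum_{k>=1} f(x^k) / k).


With f(x) = x + x^2, the exponent is sum_{k>=1} (x^k + x^(2k)) / k = -ln(1 - x) - ln(1 - x^2). Exponentiating:
PE(x + x^2) = 1 / ((1 - x)(1 - x^2)).
This is the generating function for partitions of n into parts of size 1 or 2. The number of 2's can be any j in 0..70, and the rest are 1's, so
[x^140] = floor(140/2) + 1 = 71.

71


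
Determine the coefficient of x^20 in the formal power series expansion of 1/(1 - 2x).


The geometric series identity gives 1/(1 - c x) = sum_{k>=0} c^k x^k, so the coefficient of x^k is c^k.
Here c = 2 and k = 20.
Computing: 2^20 = 1048576

1048576


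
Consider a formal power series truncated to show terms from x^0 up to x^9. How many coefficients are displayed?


From x^0 to x^9 inclusive, the count is 9 - 0 + 1 = 10.

10


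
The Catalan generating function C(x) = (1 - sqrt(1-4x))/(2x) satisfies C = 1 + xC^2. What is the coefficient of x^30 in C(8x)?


Substituting x -> 8x scales the n-th coefficient by 8^n, so [x^30] C(8x) = 8^30 * C_30.
C_30 = C(2*30, 30)/(31) = 118264581564861424/31 = 3814986502092304.
So 8^30 * 3814986502092304 = 1237940039285380274899124224 * 3814986502092304 = 4722724540273342292063406067075513210372096.

4722724540273342292063406067075513210372096


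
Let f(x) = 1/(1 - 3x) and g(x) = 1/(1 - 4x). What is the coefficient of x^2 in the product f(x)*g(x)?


The coefficient of x^n in f*g is the Cauchy product: sum_{k=0}^{n} a^k * b^(n-k).
With a=3, b=4, n=2:
sum_{k=0}^{2} 3^k * 4^(2-k)
= 37

37


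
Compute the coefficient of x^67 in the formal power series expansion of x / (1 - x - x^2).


Let f(x) = sum_{k>=0} a_k x^k. Multiplying f(x) * (1 - x - x^2) = x and matching coefficients gives a_0 = 0, a_1 = 1, and a_k = a_{k-1} + a_{k-2} for k >= 2. These are the Fibonacci numbers F_k.
Iterating from F_0 = 0, F_1 = 1:
F_0=0, F_1=1, F_2=1, F_3=2, F_4=3, F_5=5, F_6=8, F_7=13, F_8=21, F_9=34, ...
F_67 = 44945570212853.

44945570212853


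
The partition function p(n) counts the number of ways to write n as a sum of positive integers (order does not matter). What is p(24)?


Using the generating function prod_{k>=1} 1/(1-x^k), we compute p(24).
By dynamic programming over parts 1 through 24:
p(24) = 1575

1575


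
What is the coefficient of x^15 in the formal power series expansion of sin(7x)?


The Maclaurin series is sin(t) = sum_{k>=0} (-1)^k t^(2k+1) / (2k+1)!, so substituting t = 7x, only odd powers of x are nonzero, with coefficient of x^(2k+1) equal to (-1)^k 7^(2k+1) / (2k+1)!.
Write 15 = 2*7 + 1, giving the coefficient (-1)^7 * 7^15 / 15! = -4747561509943/1307674368000 = -96889010407/26687232000.

-96889010407/26687232000


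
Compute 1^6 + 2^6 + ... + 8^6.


This power sum has a closed form given by Faulhaber's formula
sum_{k=1}^{m} k^p = (1 / (p + 1)) * sum_{j=0}^{p} C(p + 1, j) B_j m^(p + 1 - j),
but for small m direct computation is fastest:
1 + 64 + 729 + 4096 + 15625 + 46656 + 117649 + 262144 = 446964.

446964


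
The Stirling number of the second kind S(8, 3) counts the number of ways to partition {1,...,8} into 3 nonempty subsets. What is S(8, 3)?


Using the explicit formula S(n,k) = (1/k!) sum_{j=0}^{k} (-1)^(k-j) C(k,j) j^n:
S(8, 3) = 966
Equivalently, S(n,k) is n! times the coefficient of x^n in the EGF (e^x - 1)^k / k!.

966


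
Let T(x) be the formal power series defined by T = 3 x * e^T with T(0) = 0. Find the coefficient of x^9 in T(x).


Apply the Lagrange inversion formula: if T = 3 x * phi(T) with phi(t) = e^t, then
[x^n] T = 3^n * (1/n) [t^(n-1)] phi(t)^n = 3^n * (1/n) [t^(n-1)] e^(n t) = 3^n * (1/n) * n^(n-1) / (n-1)! = 3^n * n^(n-1) / n!.
When c = 1 this is the Cayley count of rooted labeled trees on n vertices, divided by n!.
For n = 9: 3^9 * 9^8 / 9! = 19683 * 43046721/362880 = 10460353203/4480.

10460353203/4480


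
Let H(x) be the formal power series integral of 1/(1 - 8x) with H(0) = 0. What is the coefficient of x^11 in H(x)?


1/(1 - 8x) = sum_{k>=0} 8^k x^k. Integrating termwise with H(0) = 0:
H(x) = sum_{k>=0} 8^k x^(k+1) / (k+1) = sum_{m>=1} 8^(m-1) x^m / m.
For m = 11: 8^10/11 = 1073741824/11 = 1073741824/11.

1073741824/11


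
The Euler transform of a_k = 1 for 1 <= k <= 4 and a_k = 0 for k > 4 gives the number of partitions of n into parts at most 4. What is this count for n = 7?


Partitions of 7 into parts at most 4:
Using generating function (1-x)^(-1)(1-x^2)^(-1)...(1-x^4)^(-1),
the coefficient of x^7 = 11

11


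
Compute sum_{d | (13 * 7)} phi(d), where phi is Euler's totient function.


First, 13 * 7 = 91. One classical identity is sum_{d | n} phi(d) = n (each k in [1, n] has a unique gcd with n, and among the k's with gcd(k, n) = n/d there are phi(d) of them). So the sum equals 91. We also verify directly:
Divisors of 91: 1, 7, 13, 91.
phi values: 1, 6, 12, 72.
Sum = 91.

91


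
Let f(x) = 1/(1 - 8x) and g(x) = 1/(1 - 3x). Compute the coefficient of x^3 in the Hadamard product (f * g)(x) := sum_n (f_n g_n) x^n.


f has coefficients f_k = 8^k and g has coefficients g_k = 3^k, so the Hadamard product has coefficient (f*g)_k = 8^k * 3^k = 24^k.
For k = 3: 24^3 = 13824.

13824


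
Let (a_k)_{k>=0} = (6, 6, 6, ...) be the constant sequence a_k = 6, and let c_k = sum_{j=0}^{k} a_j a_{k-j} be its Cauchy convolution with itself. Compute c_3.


Since a_j = 6 for all j >= 0, the convolution sum becomes
c_k = sum_{j=0}^{k} 6 * 6 = 36 * (k + 1).
Equivalently, the generating function of (a_k) is 6/(1 - x) and its square is 36/(1 - x)^2 = sum_{k>=0} 36(k + 1) x^k.
For k = 3: 36 * 4 = 144.

144


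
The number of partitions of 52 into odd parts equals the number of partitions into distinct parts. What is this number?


Computing partitions of 52 into odd parts (1, 3, 5, ...):
Using the generating function prod_{k>=0} 1/(1-x^(2k+1)),
the count is 4582

4582


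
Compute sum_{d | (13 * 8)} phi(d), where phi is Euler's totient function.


First, 13 * 8 = 104. One classical identity is sum_{d | n} phi(d) = n (each k in [1, n] has a unique gcd with n, and among the k's with gcd(k, n) = n/d there are phi(d) of them). So the sum equals 104. We also verify directly:
Divisors of 104: 1, 2, 4, 8, 13, 26, 52, 104.
phi values: 1, 1, 2, 4, 12, 12, 24, 48.
Sum = 104.

104


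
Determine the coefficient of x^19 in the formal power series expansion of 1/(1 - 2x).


The geometric series identity gives 1/(1 - c x) = sum_{k>=0} c^k x^k, so the coefficient of x^k is c^k.
Here c = 2 and k = 19.
Computing: 2^19 = 524288

524288


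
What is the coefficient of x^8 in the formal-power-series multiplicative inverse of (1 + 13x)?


The inverse is 1/(1 + 13x). Apply the geometric identity 1/(1 - y) = sum_{k>=0} y^k with y = -13x:
1/(1 + 13x) = sum_{k>=0} (-13)^k x^k.
So the coefficient of x^8 is (-13)^8 = 815730721.

815730721


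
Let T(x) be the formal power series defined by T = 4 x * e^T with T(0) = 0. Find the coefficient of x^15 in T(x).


Apply the Lagrange inversion formula: if T = 4 x * phi(T) with phi(t) = e^t, then
[x^n] T = 4^n * (1/n) [t^(n-1)] phi(t)^n = 4^n * (1/n) [t^(n-1)] e^(n t) = 4^n * (1/n) * n^(n-1) / (n-1)! = 4^n * n^(n-1) / n!.
When c = 1 this is the Cayley count of rooted labeled trees on n vertices, divided by n!.
For n = 15: 4^15 * 15^14 / 15! = 1073741824 * 29192926025390625/1307674368000 = 167961600000000000/7007.

167961600000000000/7007


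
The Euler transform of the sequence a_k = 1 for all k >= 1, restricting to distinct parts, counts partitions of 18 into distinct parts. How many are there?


Partitions of 18 into distinct parts can be computed via generating function.
Product (1+x)(1+x^2)(1+x^3)...
The coefficient of x^18 = 46

46


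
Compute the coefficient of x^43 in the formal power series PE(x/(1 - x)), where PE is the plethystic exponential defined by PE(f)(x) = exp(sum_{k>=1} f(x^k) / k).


For f(x) = x/(1 - x) we have
sum_{k>=1} f(x^k) / k = sum_{k>=1} (1/k) * x^k / (1 - x^k) = sum_{k, m >= 1} x^(k m) / k,
which after exponentiating simplifies to
PE(x/(1 - x)) = prod_{k>=1} 1 / (1 - x^k).
This is the generating function for the partition function p(n), so the coefficient of x^43 is p(43).
Computing p(43) by dynamic programming over parts 1, 2, ..., 43: p(43) = 63261.

63261


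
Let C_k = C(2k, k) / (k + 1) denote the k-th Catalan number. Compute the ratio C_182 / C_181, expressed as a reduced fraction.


Using C_k = (2k)! / (k! (k+1)!), the ratio C_{k+1}/C_k simplifies to
C_{k+1}/C_k = [(2k+2)! / ((k+1)! (k+2)!)] * [k! (k+1)! / (2k)!]
 = (2k+2)(2k+1) / ((k+1)(k+2)) = 2(2k+1) / (k+2).
For k = 181: 2(2*181 + 1) / (181 + 2) = 726/183 = 242/61.

242/61


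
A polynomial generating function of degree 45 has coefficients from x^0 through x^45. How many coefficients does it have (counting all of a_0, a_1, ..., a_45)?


A polynomial of degree 45 takes the form a_0 + a_1 x + ... + a_45 x^45.
The number of coefficients is 45 + 1 = 46.

46


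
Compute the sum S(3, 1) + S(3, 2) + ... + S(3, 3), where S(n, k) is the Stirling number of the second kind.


By definition, S(n, k) counts partitions of an n-set into exactly k nonempty blocks.
Computing row n = 3 for k = 1..3:
S(3, k): 1, 3, 1
Sum = 5. (This equals Bell_3 since the sum runs over all k.)

5


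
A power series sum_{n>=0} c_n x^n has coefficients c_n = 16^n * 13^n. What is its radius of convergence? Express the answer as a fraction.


By the root test (Cauchy-Hadamard), the radius is R = 1 / limsup_n |c_n|^(1/n).
Here |c_n|^(1/n) = (16^n * 13^n)^(1/n) = 16 * 13 = 208 for all n.
So R = 1/208 = 1/208.

1/208


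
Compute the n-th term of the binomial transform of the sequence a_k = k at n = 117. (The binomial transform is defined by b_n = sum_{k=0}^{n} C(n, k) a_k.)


With a_k = k, b_n = sum_{k=0}^{n} C(n, k) k. Using k * C(n, k) = n * C(n-1, k-1) gives b_n = n * sum_{k>=1} C(n-1, k-1) = n * 2^(n-1).
For n = 117: 117 * 2^116 = 117 * 83076749736557242056487941267521536 = 9719979719177197320609089128300019712.

9719979719177197320609089128300019712


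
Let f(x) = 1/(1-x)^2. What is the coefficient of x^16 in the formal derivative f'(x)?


Differentiate: d/dx [ 1/(1-x)^r ] = r / (1-x)^(r+1).
Here r = 2, so f'(x) = 2 / (1-x)^3.
The expansion of 1/(1-x)^(r+1) has coefficient of x^n equal to C(n+r, r).
So the coefficient of x^16 in f'(x) is
2 * C(18, 2) = 2 * 153 = 306

306


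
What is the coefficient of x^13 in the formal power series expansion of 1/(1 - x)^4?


The expansion 1/(1 - x)^r = sum_{k>=0} C(k + r - 1, r - 1) x^k follows from the multiset / negative-binomial theorem (or from repeated differentiation of the geometric series).
For r = 4 and k = 13:
C(16, 3) = 20922789888000 / (6 * 6227020800) = 560.

560


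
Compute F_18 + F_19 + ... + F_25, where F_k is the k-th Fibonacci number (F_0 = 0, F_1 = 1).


Use the identity sum_{k=0}^{N} F_k = F_{N+2} - 1 (which follows from F_{k+2} - F_{k+1} = F_k). Then
sum_{k=18}^{25} F_k = (F_{27} - 1) - (F_{19} - 1) = F_{27} - F_{19}.
Computing: F_{27} = 196418, F_{19} = 4181, so
Sum = 196418 - 4181 = 192237.

192237


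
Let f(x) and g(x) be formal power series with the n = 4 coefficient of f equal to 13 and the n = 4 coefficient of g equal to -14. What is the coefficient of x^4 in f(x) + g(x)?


Addition of formal power series is termwise.
The coefficient of x^4 in f + g = 13 + -14
= -1

-1


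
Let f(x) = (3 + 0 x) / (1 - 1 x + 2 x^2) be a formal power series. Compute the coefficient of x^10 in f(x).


Write f(x) = sum_{k>=0} a_k x^k. Multiplying both sides by 1 - 1 x + 2 x^2 gives
(1 - 1 x + 2 x^2) sum_{k>=0} a_k x^k = 3 + 0 x.
Matching coefficients:
 x^0: a_0 = 3
 x^1: a_1 - 1 a_0 = 0  =>  a_1 = 1*3 + 0 = 3
 x^k (k >= 2): a_k = 1 a_{k-1} - 2 a_{k-2}.
Iterating: a_2 = -3, a_3 = -9, a_4 = -3, a_5 = 15, a_6 = 21, a_7 = -9, a_8 = -51, a_9 = -33, a_10 = 69.
So the coefficient of x^10 is 69.

69


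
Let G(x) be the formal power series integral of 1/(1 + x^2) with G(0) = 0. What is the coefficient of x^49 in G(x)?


1/(1 + x^2) = sum_{j>=0} (-1)^j x^(2j). Integrating termwise with G(0) = 0:
G(x) = sum_{j>=0} (-1)^j x^(2j+1) / (2j+1) = arctan(x).
Only odd powers are nonzero. For x^49 write 49 = 2*24 + 1, giving
(-1)^24 / 49 = 1/49 = 1/49.

1/49


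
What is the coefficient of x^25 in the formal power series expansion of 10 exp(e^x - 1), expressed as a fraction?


exp(e^x - 1) is the exponential generating function for the Bell numbers Bell_k: exp(e^x - 1) = sum_{k>=0} Bell_k x^k / k!.
So the coefficient of x^25 in 10 exp(e^x - 1) is 10 Bell_25 / 25!.
Computing: Bell_25 = 4638590332229999353 and 25! = 15511210043330985984000000, giving
10 * 4638590332229999353/15511210043330985984000000 = 356814640940769181/119317000333315276800000.

356814640940769181/119317000333315276800000


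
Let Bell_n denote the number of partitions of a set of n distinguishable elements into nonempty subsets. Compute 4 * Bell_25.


Bell_25 can be computed from the Bell triangle or from Dobinski's identity Bell_n = (1/e) * sum_{k>=0} k^n / k!.
Computing Bell_25 = 4638590332229999353.
Then 4 * 4638590332229999353 = 18554361328919997412.

18554361328919997412


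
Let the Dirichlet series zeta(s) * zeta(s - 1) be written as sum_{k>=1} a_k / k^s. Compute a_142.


Convolution gives a_k = sum_{d | k} d * 1 = sum_{d | k} d = sigma(k), the sum of positive divisors of k.
For k = 142, the divisors are 1, 2, 71, 142, so
sigma(142) = 1 + 2 + 71 + 142 = 216.

216


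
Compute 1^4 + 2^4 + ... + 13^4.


This power sum has a closed form given by Faulhaber's formula
sum_{k=1}^{m} k^p = (1 / (p + 1)) * sum_{j=0}^{p} C(p + 1, j) B_j m^(p + 1 - j),
but for small m direct computation is fastest:
1 + 16 + 81 + 256 + 625 + 1296 + 2401 + 4096 + 6561 + 10000 + 14641 + 20736 + 28561 = 89271.

89271


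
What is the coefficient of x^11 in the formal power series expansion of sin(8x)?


The Maclaurin series is sin(t) = sum_{k>=0} (-1)^k t^(2k+1) / (2k+1)!, so substituting t = 8x, only odd powers of x are nonzero, with coefficient of x^(2k+1) equal to (-1)^k 8^(2k+1) / (2k+1)!.
Write 11 = 2*5 + 1, giving the coefficient (-1)^5 * 8^11 / 11! = -8589934592/39916800 = -33554432/155925.

-33554432/155925


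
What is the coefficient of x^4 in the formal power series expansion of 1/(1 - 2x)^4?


The general identity 1/(1 - c x)^r = sum_{k>=0} c^k C(k + r - 1, r - 1) x^k follows by substituting y = c x into 1/(1 - y)^r = sum_{k>=0} C(k + r - 1, r - 1) y^k.
For c = 2, r = 4, k = 4:
2^4 * C(7, 3) = 16 * 35 = 560.

560


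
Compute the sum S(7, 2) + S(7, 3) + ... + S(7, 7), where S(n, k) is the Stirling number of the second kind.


By definition, S(n, k) counts partitions of an n-set into exactly k nonempty blocks.
Computing row n = 7 for k = 2..7:
S(7, k): 63, 301, 350, 140, 21, 1
Sum = 876.

876


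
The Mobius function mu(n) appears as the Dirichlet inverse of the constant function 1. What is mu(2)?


2 = 2 (all distinct primes).
mu(2) = (-1)^1 = -1

-1


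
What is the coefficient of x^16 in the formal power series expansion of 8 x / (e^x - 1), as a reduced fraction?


The exponential generating function for Bernoulli numbers is
x / (e^x - 1) = sum_{k>=0} B_k x^k / k!.
So the coefficient of x^16 in 8 x / (e^x - 1) is 8 B_16 / 16!.
Computing: B_16 = -3617/510, 16! = 20922789888000, giving
8 * -3617/510 / 20922789888000 = -3617/1333827855360000.

-3617/1333827855360000


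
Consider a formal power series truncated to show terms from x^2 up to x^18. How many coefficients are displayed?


From x^2 to x^18 inclusive, the count is 18 - 2 + 1 = 17.

17


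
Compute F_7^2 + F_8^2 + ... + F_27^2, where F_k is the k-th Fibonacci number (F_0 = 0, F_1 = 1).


There is a standard identity sum_{k=0}^{N} F_k^2 = F_N * F_{N+1} (proved inductively from the telescoping relation F_k^2 = F_k F_{k+1} - F_{k-1} F_k). Then
sum_{k=7}^{27} F_k^2 = F_27 F_28 - F_6 F_7.
Computing: F_27 = 196418, F_28 = 317811, F_6 = 8, F_7 = 13.
Sum = 196418 * 317811 - 8 * 13 = 62423800894.

62423800894


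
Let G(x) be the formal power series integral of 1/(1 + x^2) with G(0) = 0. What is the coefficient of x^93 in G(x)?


1/(1 + x^2) = sum_{j>=0} (-1)^j x^(2j). Integrating termwise with G(0) = 0:
G(x) = sum_{j>=0} (-1)^j x^(2j+1) / (2j+1) = arctan(x).
Only odd powers are nonzero. For x^93 write 93 = 2*46 + 1, giving
(-1)^46 / 93 = 1/93 = 1/93.

1/93


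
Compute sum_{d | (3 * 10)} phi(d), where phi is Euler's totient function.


First, 3 * 10 = 30. One classical identity is sum_{d | n} phi(d) = n (each k in [1, n] has a unique gcd with n, and among the k's with gcd(k, n) = n/d there are phi(d) of them). So the sum equals 30. We also verify directly:
Divisors of 30: 1, 2, 3, 5, 6, 10, 15, 30.
phi values: 1, 1, 2, 4, 2, 4, 8, 8.
Sum = 30.

30


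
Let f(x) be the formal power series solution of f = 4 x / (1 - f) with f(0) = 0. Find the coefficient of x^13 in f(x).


Apply Lagrange inversion: f = 4 x * phi(f) with phi(t) = 1/(1 - t), so
[x^n] f = 4^n * (1/n) [t^(n-1)] phi(t)^n = 4^n * (1/n) [t^(n-1)] (1 - t)^(-n) = 4^n * (1/n) C(2n - 2, n - 1) = 4^n * C_{n-1}.
For n = 13: C_12 = C(24, 12) / 13 = 2704156/13 = 208012.
With the 4^13 = 67108864 factor, the coefficient is 67108864 * 208012 = 13959449018368.

13959449018368


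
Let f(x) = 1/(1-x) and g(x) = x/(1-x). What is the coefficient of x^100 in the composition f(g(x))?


First simplify the composition: f(g(x)) = 1/(1 - x/(1-x)) = (1-x)/((1-x) - x) = (1-x)/(1-2x).
Now extract the coefficient. Write (1-x)/(1-2x) = 1/(1-2x) - x/(1-2x).
The coefficient of x^n in 1/(1-2x) is 2^n, and in x/(1-2x) is 2^(n-1) (for n >= 1).
So the coefficient of x^100 is 2^100 - 2^99 = 1267650600228229401496703205376 - 633825300114114700748351602688 = 633825300114114700748351602688.

633825300114114700748351602688


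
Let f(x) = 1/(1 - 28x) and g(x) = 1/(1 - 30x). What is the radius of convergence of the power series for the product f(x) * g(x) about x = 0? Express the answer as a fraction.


The radius of 1/(1 - 28x) is 1/28 (nearest singularity at x = 1/28), and the radius of 1/(1 - 30x) is 1/30.
The product f(x)*g(x) = 1/((1 - 28x)(1 - 30x)) has singularities at both 1/28 and 1/30, so its radius of convergence is the distance to the nearest one:
min(1/28, 1/30) = 1/30.

1/30


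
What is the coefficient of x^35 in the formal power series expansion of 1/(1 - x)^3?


The negative binomial / multiset identity is
1/(1 - x)^r = sum_{k>=0} C(k + r - 1, r - 1) x^k.
Here r = 3 and k = 35, so the coefficient is
C(35 + 2, 2) = C(37, 2)
= 666

666


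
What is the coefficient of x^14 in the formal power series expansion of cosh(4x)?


The Maclaurin series is cosh(t) = sum_{m>=0} t^(2m) / (2m)!, so substituting t = 4x, only even powers of x are nonzero, with coefficient of x^(2m) equal to 4^(2m) / (2m)!.
For x^14 the coefficient is 4^14/14! = 268435456/87178291200 = 131072/42567525.

131072/42567525


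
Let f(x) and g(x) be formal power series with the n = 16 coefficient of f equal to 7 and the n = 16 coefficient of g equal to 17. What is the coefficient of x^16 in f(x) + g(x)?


Addition of formal power series is termwise.
The coefficient of x^16 in f + g = 7 + 17
= 24

24


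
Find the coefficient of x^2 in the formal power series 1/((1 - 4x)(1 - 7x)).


By partial fractions or Cauchy convolution:
The coefficient equals sum_{k=0}^{2} 4^k * 7^(2-k).
= 93

93


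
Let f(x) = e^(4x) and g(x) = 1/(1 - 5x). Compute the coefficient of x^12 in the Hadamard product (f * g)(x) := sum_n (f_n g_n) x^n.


Expanding: f_k = 4^k/k! (from e^(4x)) and g_k = 5^k (from 1/(1 - 5x)). So the Hadamard coefficient (f * g)_k = 4^k 5^k / k! = (20)^k / k!.
For k = 12: 20^12/12! = 4096000000000000/479001600 = 160000000000/18711.

160000000000/18711


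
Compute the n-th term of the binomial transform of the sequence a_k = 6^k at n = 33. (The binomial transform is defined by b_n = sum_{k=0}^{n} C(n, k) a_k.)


With a_k = 6^k, b_n = sum_{k=0}^{n} C(n, k) 6^k = (1 + 6)^n by the binomial theorem.
For n = 33: (1 + 6)^33 = 7^33 = 7730993719707444524137094407.

7730993719707444524137094407


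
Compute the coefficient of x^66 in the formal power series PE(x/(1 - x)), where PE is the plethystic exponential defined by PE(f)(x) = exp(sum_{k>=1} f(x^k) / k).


For f(x) = x/(1 - x) we have
sum_{k>=1} f(x^k) / k = sum_{k>=1} (1/k) * x^k / (1 - x^k) = sum_{k, m >= 1} x^(k m) / k,
which after exponentiating simplifies to
PE(x/(1 - x)) = prod_{k>=1} 1 / (1 - x^k).
This is the generating function for the partition function p(n), so the coefficient of x^66 is p(66).
Computing p(66) by dynamic programming over parts 1, 2, ..., 66: p(66) = 2323520.

2323520


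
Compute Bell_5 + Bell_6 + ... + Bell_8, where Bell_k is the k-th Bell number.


Recall Bell_k counts set partitions of a k-set (with Bell_0 = 1 by convention).
Bell_5 through Bell_8: 52, 203, 877, 4140
Sum = 52 + 203 + 877 + 4140 = 5272.

5272


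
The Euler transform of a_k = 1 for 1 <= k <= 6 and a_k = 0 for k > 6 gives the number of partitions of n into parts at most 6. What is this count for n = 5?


Partitions of 5 into parts at most 6:
Using generating function (1-x)^(-1)(1-x^2)^(-1)...(1-x^6)^(-1),
the coefficient of x^5 = 7

7


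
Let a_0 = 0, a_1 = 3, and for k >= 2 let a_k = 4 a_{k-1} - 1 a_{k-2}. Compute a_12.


Iterating the recurrence forward:
a_0 = 0
a_1 = 3
a_2 = 4*3 - 1*0 = 12
a_3 = 4*12 - 1*3 = 45
a_4 = 4*45 - 1*12 = 168
a_5 = 4*168 - 1*45 = 627
a_6 = 4*627 - 1*168 = 2340
a_7 = 4*2340 - 1*627 = 8733
a_8 = 4*8733 - 1*2340 = 32592
a_9 = 4*32592 - 1*8733 = 121635
a_10 = 4*121635 - 1*32592 = 453948
a_11 = 4*453948 - 1*121635 = 1694157
a_12 = 4*1694157 - 1*453948 = 6322680
So a_12 = 6322680.

6322680


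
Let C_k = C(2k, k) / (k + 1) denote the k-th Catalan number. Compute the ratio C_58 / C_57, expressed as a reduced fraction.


Using C_k = (2k)! / (k! (k+1)!), the ratio C_{k+1}/C_k simplifies to
C_{k+1}/C_k = [(2k+2)! / ((k+1)! (k+2)!)] * [k! (k+1)! / (2k)!]
 = (2k+2)(2k+1) / ((k+1)(k+2)) = 2(2k+1) / (k+2).
For k = 57: 2(2*57 + 1) / (57 + 2) = 230/59 = 230/59.

230/59


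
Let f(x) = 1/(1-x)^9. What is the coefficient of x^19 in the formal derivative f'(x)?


Differentiate: d/dx [ 1/(1-x)^r ] = r / (1-x)^(r+1).
Here r = 9, so f'(x) = 9 / (1-x)^10.
The expansion of 1/(1-x)^(r+1) has coefficient of x^n equal to C(n+r, r).
So the coefficient of x^19 in f'(x) is
9 * C(28, 9) = 9 * 6906900 = 62162100

62162100


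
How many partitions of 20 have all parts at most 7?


Using the generating function (1-x)^(-1)(1-x^2)^(-1)...(1-x^7)^(-1),
the coefficient of x^20 counts these restricted partitions.
Result = 364

364


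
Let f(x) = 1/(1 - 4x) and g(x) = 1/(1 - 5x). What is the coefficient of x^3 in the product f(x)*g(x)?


The coefficient of x^n in f*g is the Cauchy product: sum_{k=0}^{n} a^k * b^(n-k).
With a=4, b=5, n=3:
sum_{k=0}^{3} 4^k * 5^(3-k)
= 369

369


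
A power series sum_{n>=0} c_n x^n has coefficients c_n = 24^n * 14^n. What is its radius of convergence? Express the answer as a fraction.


By the root test (Cauchy-Hadamard), the radius is R = 1 / limsup_n |c_n|^(1/n).
Here |c_n|^(1/n) = (24^n * 14^n)^(1/n) = 24 * 14 = 336 for all n.
So R = 1/336 = 1/336.

1/336


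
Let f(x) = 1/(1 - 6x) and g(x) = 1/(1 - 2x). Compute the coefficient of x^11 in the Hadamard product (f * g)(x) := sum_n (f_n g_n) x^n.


f has coefficients f_k = 6^k and g has coefficients g_k = 2^k, so the Hadamard product has coefficient (f*g)_k = 6^k * 2^k = 12^k.
For k = 11: 12^11 = 743008370688.

743008370688


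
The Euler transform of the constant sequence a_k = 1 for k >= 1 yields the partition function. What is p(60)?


The Euler transform converts the sequence a_k = 1 into the number of integer partitions.
Using the recurrence or dynamic programming:
p(60) = 966467

966467


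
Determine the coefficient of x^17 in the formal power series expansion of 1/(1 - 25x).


The geometric series identity gives 1/(1 - c x) = sum_{k>=0} c^k x^k, so the coefficient of x^k is c^k.
Here c = 25 and k = 17.
Computing: 25^17 = 582076609134674072265625

582076609134674072265625


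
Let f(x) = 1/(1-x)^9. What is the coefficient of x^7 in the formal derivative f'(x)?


Differentiate: d/dx [ 1/(1-x)^r ] = r / (1-x)^(r+1).
Here r = 9, so f'(x) = 9 / (1-x)^10.
The expansion of 1/(1-x)^(r+1) has coefficient of x^n equal to C(n+r, r).
So the coefficient of x^7 in f'(x) is
9 * C(16, 9) = 9 * 11440 = 102960

102960


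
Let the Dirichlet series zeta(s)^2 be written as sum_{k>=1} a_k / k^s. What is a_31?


The Dirichlet convolution of the constant function 1 with itself gives (1 * 1)(k) = sum_{d | k} 1 = d(k), the number of positive divisors of k.
Since zeta(s) = sum_{k>=1} 1/k^s, we have zeta(s)^2 = sum_{k>=1} d(k)/k^s, so a_k = d(k).
For k = 31: the divisors are 1, 31.
Count = 2.

2


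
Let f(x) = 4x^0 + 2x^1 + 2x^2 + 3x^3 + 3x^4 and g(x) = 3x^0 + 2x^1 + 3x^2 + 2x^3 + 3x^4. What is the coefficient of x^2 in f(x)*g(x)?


Cauchy product at x^2:
4*3 + 2*2 + 2*3
= 22

22


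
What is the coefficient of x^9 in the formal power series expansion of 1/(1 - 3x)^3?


The general identity 1/(1 - c x)^r = sum_{k>=0} c^k C(k + r - 1, r - 1) x^k follows by substituting y = c x into 1/(1 - y)^r = sum_{k>=0} C(k + r - 1, r - 1) y^k.
For c = 3, r = 3, k = 9:
3^9 * C(11, 2) = 19683 * 55 = 1082565.

1082565


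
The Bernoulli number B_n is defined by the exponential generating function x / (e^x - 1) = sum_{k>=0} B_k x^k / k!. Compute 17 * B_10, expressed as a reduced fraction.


Bernoulli numbers can also be computed recursively via B_0 = 1 and sum_{j=0}^{m} C(m+1, j) B_j = 0 for m >= 1. Odd-index Bernoulli numbers vanish for k >= 3.
Computing B_10 = 5/66, so 17 * B_10 = 17 * 5/66 = 85/66.

85/66


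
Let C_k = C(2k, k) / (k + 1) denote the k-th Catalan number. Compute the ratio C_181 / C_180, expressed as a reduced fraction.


Using C_k = (2k)! / (k! (k+1)!), the ratio C_{k+1}/C_k simplifies to
C_{k+1}/C_k = [(2k+2)! / ((k+1)! (k+2)!)] * [k! (k+1)! / (2k)!]
 = (2k+2)(2k+1) / ((k+1)(k+2)) = 2(2k+1) / (k+2).
For k = 180: 2(2*180 + 1) / (180 + 2) = 722/182 = 361/91.

361/91


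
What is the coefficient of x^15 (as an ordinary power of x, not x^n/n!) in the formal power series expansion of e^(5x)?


The exponential series is e^y = sum_{k>=0} y^k / k!. Substituting y = 5x gives
e^(5x) = sum_{k>=0} 5^k x^k / k!.
So the coefficient of x^n is a^n/n! with a = 5, n = 15:
5^15 / 15! = 30517578125/1307674368000 = 244140625/10461394944

244140625/10461394944


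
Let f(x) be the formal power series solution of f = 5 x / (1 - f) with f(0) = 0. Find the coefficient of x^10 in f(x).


Apply Lagrange inversion: f = 5 x * phi(f) with phi(t) = 1/(1 - t), so
[x^n] f = 5^n * (1/n) [t^(n-1)] phi(t)^n = 5^n * (1/n) [t^(n-1)] (1 - t)^(-n) = 5^n * (1/n) C(2n - 2, n - 1) = 5^n * C_{n-1}.
For n = 10: C_9 = C(18, 9) / 10 = 48620/10 = 4862.
With the 5^10 = 9765625 factor, the coefficient is 9765625 * 4862 = 47480468750.

47480468750


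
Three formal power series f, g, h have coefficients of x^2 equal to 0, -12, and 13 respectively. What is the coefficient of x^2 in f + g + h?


Series addition is componentwise:
0 + -12 + 13
= 1

1


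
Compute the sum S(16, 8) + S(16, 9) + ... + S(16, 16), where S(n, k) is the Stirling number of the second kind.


By definition, S(n, k) counts partitions of an n-set into exactly k nonempty blocks.
Computing row n = 16 for k = 8..16:
S(16, k): 2141764053, 820784250, 193754990, 28936908, 2757118, 165620, 6020, 120, 1
Sum = 3188169080.

3188169080


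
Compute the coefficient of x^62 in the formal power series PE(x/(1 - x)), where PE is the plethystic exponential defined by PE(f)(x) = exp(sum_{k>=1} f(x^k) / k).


For f(x) = x/(1 - x) we have
sum_{k>=1} f(x^k) / k = sum_{k>=1} (1/k) * x^k / (1 - x^k) = sum_{k, m >= 1} x^(k m) / k,
which after exponentiating simplifies to
PE(x/(1 - x)) = prod_{k>=1} 1 / (1 - x^k).
This is the generating function for the partition function p(n), so the coefficient of x^62 is p(62).
Computing p(62) by dynamic programming over parts 1, 2, ..., 62: p(62) = 1300156.

1300156


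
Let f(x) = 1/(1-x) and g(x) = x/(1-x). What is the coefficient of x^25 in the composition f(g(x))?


First simplify the composition: f(g(x)) = 1/(1 - x/(1-x)) = (1-x)/((1-x) - x) = (1-x)/(1-2x).
Now extract the coefficient. Write (1-x)/(1-2x) = 1/(1-2x) - x/(1-2x).
The coefficient of x^n in 1/(1-2x) is 2^n, and in x/(1-2x) is 2^(n-1) (for n >= 1).
So the coefficient of x^25 is 2^25 - 2^24 = 33554432 - 16777216 = 16777216.

16777216


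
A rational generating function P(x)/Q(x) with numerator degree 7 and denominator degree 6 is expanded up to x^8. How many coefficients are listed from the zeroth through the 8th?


Expanding up to x^8 gives the coefficients for x^0, x^1, ..., x^8.
That is 8 + 1 = 9 coefficients in total.

9


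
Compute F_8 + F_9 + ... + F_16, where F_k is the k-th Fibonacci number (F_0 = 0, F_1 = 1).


Use the identity sum_{k=0}^{N} F_k = F_{N+2} - 1 (which follows from F_{k+2} - F_{k+1} = F_k). Then
sum_{k=8}^{16} F_k = (F_{18} - 1) - (F_{9} - 1) = F_{18} - F_{9}.
Computing: F_{18} = 2584, F_{9} = 34, so
Sum = 2584 - 34 = 2550.

2550


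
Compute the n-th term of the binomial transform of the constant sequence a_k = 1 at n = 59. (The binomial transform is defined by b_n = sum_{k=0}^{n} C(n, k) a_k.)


With a_k = 1 for all k, b_n = sum_{k=0}^{n} C(n, k) = 2^n by the binomial theorem.
For n = 59: 2^59 = 576460752303423488.

576460752303423488


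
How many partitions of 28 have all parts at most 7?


Using the generating function (1-x)^(-1)(1-x^2)^(-1)...(1-x^7)^(-1),
the coefficient of x^28 counts these restricted partitions.
Result = 1367

1367


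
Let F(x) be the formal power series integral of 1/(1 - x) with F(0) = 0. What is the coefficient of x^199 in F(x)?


1/(1 - x) = sum_{k>=0} x^k. Integrating termwise and using F(0) = 0 gives
F(x) = sum_{k>=0} x^(k+1) / (k+1) = sum_{m>=1} x^m / m = -ln(1 - x).
So the coefficient of x^199 is 1/199 = 1/199.

1/199


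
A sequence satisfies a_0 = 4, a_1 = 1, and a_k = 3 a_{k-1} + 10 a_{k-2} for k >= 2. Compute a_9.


The characteristic equation is t^2 - 3 t - 10 = 0, with roots r_1 = 5 and r_2 = -2 (so c_1 = r_1 + r_2, c_2 = -r_1 r_2 as required).
One can use the closed form a_n = A r_1^n + B r_2^n, but direct iteration is more reliable:
a_0 = 4, a_1 = 1, a_2 = 43, a_3 = 139, a_4 = 847, a_5 = 3931, a_6 = 20263, a_7 = 100099, a_8 = 502927, a_9 = 2509771.
So a_9 = 2509771.

2509771


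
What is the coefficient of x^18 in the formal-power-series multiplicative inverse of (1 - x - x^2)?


Let the inverse be f(x) = sum_{k>=0} a_k x^k. From f(x) * (1 - x - x^2) = 1 and matching coefficients:
 x^0: a_0 = 1.
 x^1: a_1 - a_0 = 0, so a_1 = 1.
 x^k (k >= 2): a_k - a_{k-1} - a_{k-2} = 0, i.e. a_k = a_{k-1} + a_{k-2}.
This is the Fibonacci-type recurrence shifted so that a_0 = a_1 = 1.
Iterating: a_0=1, a_1=1, a_2=2, a_3=3, a_4=5, a_5=8, a_6=13, a_7=21, a_8=34, a_9=55, ...
a_18 = 4181.

4181


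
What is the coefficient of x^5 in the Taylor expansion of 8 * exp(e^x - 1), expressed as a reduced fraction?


exp(e^x - 1) = sum_{k>=0} Bell_k x^k / k!, where Bell_k is the k-th Bell number.
So the coefficient of x^5 is 8 * Bell_5 / 5!.
Computing: Bell_5 = 52 and 5! = 120, giving
8 * 52/120 = 52/15.

52/15


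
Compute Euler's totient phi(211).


phi(n) counts integers in [1, n] coprime to n. Using the multiplicative formula phi(n) = n * prod_{p | n} (1 - 1/p):
211 = 211, so
phi(211) = 211 * (1 - 1/211) = 210.

210


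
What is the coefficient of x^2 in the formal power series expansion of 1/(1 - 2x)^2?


The general identity 1/(1 - c x)^r = sum_{k>=0} c^k C(k + r - 1, r - 1) x^k follows by substituting y = c x into 1/(1 - y)^r = sum_{k>=0} C(k + r - 1, r - 1) y^k.
For c = 2, r = 2, k = 2:
2^2 * C(3, 1) = 4 * 3 = 12.

12


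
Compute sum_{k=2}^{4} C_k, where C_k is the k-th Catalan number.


C_2 through C_4: 2, 5, 14
Sum = 2 + 5 + 14
= 21

21


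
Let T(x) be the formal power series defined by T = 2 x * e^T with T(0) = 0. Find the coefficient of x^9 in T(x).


Apply the Lagrange inversion formula: if T = 2 x * phi(T) with phi(t) = e^t, then
[x^n] T = 2^n * (1/n) [t^(n-1)] phi(t)^n = 2^n * (1/n) [t^(n-1)] e^(n t) = 2^n * (1/n) * n^(n-1) / (n-1)! = 2^n * n^(n-1) / n!.
When c = 1 this is the Cayley count of rooted labeled trees on n vertices, divided by n!.
For n = 9: 2^9 * 9^8 / 9! = 512 * 43046721/362880 = 2125764/35.

2125764/35


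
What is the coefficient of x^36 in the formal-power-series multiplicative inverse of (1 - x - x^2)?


Let the inverse be f(x) = sum_{k>=0} a_k x^k. From f(x) * (1 - x - x^2) = 1 and matching coefficients:
 x^0: a_0 = 1.
 x^1: a_1 - a_0 = 0, so a_1 = 1.
 x^k (k >= 2): a_k - a_{k-1} - a_{k-2} = 0, i.e. a_k = a_{k-1} + a_{k-2}.
This is the Fibonacci-type recurrence shifted so that a_0 = a_1 = 1.
Iterating: a_0=1, a_1=1, a_2=2, a_3=3, a_4=5, a_5=8, a_6=13, a_7=21, a_8=34, a_9=55, ...
a_36 = 24157817.

24157817


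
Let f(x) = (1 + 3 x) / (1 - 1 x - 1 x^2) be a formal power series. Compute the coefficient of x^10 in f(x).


Write f(x) = sum_{k>=0} a_k x^k. Multiplying both sides by 1 - 1 x - 1 x^2 gives
(1 - 1 x - 1 x^2) sum_{k>=0} a_k x^k = 1 + 3 x.
Matching coefficients:
 x^0: a_0 = 1
 x^1: a_1 - 1 a_0 = 3  =>  a_1 = 1*1 + 3 = 4
 x^k (k >= 2): a_k = 1 a_{k-1} + 1 a_{k-2}.
Iterating: a_2 = 5, a_3 = 9, a_4 = 14, a_5 = 23, a_6 = 37, a_7 = 60, a_8 = 97, a_9 = 157, a_10 = 254.
So the coefficient of x^10 is 254.

254


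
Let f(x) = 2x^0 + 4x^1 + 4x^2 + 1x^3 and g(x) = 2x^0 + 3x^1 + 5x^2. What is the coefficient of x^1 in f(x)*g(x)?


Cauchy product at x^1:
2*3 + 4*2
= 14

14


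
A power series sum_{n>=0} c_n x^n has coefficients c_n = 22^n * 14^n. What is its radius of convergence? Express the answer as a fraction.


By the root test (Cauchy-Hadamard), the radius is R = 1 / limsup_n |c_n|^(1/n).
Here |c_n|^(1/n) = (22^n * 14^n)^(1/n) = 22 * 14 = 308 for all n.
So R = 1/308 = 1/308.

1/308


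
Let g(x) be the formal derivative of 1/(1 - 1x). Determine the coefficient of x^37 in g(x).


Differentiate termwise: d/dx sum_{k>=0} 1^k x^k = sum_{k>=1} k 1^k x^(k-1) = sum_{j>=0} (j+1) 1^(j+1) x^j.
Equivalently, d/dx [1/(1 - 1x)] = 1/(1 - 1x)^2.
For j = 37: 38 * 1^38 = 38 * 1 = 38.

38


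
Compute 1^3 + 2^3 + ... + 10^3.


This power sum has a closed form given by Faulhaber's formula
sum_{k=1}^{m} k^p = (1 / (p + 1)) * sum_{j=0}^{p} C(p + 1, j) B_j m^(p + 1 - j),
but for small m direct computation is fastest:
1 + 8 + 27 + 64 + 125 + 216 + 343 + 512 + 729 + 1000 = 3025.

3025


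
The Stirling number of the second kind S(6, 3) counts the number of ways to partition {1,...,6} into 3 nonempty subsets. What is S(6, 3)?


Using the explicit formula S(n,k) = (1/k!) sum_{j=0}^{k} (-1)^(k-j) C(k,j) j^n:
S(6, 3) = 90
Equivalently, S(n,k) is n! times the coefficient of x^n in the EGF (e^x - 1)^k / k!.

90


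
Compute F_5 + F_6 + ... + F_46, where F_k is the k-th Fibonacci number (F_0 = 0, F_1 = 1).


Use the identity sum_{k=0}^{N} F_k = F_{N+2} - 1 (which follows from F_{k+2} - F_{k+1} = F_k). Then
sum_{k=5}^{46} F_k = (F_{48} - 1) - (F_{6} - 1) = F_{48} - F_{6}.
Computing: F_{48} = 4807526976, F_{6} = 8, so
Sum = 4807526976 - 8 = 4807526968.

4807526968


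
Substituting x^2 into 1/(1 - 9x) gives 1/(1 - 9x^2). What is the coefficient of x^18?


The coefficient of x^(2m) in 1/(1 - 9x^2) is 9^m.
With n = 18 = 2*9, the coefficient is 9^9 = 387420489.

387420489


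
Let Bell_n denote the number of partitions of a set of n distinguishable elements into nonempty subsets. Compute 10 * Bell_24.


Bell_24 can be computed from the Bell triangle or from Dobinski's identity Bell_n = (1/e) * sum_{k>=0} k^n / k!.
Computing Bell_24 = 445958869294805289.
Then 10 * 445958869294805289 = 4459588692948052890.

4459588692948052890
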